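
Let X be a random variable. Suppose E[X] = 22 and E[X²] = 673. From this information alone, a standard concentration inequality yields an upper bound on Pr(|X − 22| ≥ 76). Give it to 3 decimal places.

0.033

The first two moments determine the variance, so Chebyshev's inequality is the sharpest standard bound available.
Var(X) = E[X²] − (E[X])² = 673 − 484 = 189.
Chebyshev's inequality: Pr(|X − μ| ≥ t) ≤ Var(X)/t² = 189/5776 = 0.0327.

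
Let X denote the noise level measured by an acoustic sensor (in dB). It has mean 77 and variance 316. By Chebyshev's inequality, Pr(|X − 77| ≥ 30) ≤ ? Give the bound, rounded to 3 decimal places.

Chebyshev: Pr(|X − μ| ≥ t) ≤ Var(X)/t².
Bound = 316 / 900 = 0.3511.

0.351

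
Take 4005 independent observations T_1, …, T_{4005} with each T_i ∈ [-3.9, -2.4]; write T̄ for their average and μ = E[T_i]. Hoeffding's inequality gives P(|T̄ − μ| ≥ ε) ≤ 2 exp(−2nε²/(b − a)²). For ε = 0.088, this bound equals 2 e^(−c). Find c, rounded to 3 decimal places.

27.569

c = 2nε²/(b − a)² = 2·4005·0.088² / 1.5² = 27.5686.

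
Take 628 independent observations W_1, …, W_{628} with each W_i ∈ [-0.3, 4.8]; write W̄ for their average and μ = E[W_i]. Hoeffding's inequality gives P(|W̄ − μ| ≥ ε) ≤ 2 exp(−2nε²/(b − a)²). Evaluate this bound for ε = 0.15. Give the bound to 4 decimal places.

0.6748

Exponent: 2nε²/(b − a)² = 2·628·0.15² / 5.1² = 1.08651.
Bound = 2·exp(−1.08651) = 0.67479.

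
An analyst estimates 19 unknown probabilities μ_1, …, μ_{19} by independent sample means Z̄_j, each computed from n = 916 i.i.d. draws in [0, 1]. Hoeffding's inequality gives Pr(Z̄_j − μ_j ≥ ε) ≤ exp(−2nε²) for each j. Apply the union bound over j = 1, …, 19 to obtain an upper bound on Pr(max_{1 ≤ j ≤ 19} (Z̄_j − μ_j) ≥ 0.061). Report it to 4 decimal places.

Per-experiment Hoeffding bound: exp(−2·916·0.061²) = exp(−6.81687) = 0.0010951.
Union bound over 19 events: 19·0.0010951 = 0.02081.

0.0208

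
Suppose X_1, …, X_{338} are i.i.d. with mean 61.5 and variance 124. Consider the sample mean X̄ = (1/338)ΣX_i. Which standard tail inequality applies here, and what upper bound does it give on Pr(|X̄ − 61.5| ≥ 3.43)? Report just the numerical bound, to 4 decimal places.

With mean and variance of each term known, Chebyshev's inequality bounds the deviation of the sum (or sample mean).
Var(X̄) = Var(X_i)/n = 124/338 = 0.36686.
Chebyshev: Pr(|X̄ − 61.5| ≥ 3.43) ≤ Var(X̄)/(3.43)² = 124/(338·3.43²) = 0.0312.

0.0312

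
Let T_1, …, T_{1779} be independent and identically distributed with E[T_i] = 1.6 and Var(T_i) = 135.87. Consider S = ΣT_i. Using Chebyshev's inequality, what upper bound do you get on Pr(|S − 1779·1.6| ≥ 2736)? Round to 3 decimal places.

Var(S) = n·Var(T_i) = 1779·135.87 = 241712.73.
Chebyshev: Pr(|S − 1779·1.6| ≥ 2736) ≤ Var(S)/2736² = 241712.73/7485696 = 0.0323.

0.032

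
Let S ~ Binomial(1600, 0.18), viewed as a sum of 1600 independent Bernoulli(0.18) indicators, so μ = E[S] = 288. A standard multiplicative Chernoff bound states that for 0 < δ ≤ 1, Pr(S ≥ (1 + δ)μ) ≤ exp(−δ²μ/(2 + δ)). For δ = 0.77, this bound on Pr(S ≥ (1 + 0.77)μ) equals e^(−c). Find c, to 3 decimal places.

c = δ²μ/(2 + δ) = 0.77²·288/(2 + 0.77) = 61.6445.

61.644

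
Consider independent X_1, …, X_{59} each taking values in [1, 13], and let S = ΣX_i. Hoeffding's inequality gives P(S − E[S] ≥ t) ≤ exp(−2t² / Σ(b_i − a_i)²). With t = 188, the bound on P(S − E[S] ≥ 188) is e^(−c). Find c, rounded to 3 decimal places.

8.320

Σ(b_i − a_i)² = 59·(12)² = 8496.
c = 2t²/8496 = 2·188²/8496 = 8.3202.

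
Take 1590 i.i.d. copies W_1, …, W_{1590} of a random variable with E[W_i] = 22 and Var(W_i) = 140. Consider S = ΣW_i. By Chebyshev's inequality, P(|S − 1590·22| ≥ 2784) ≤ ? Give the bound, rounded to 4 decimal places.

Var(S) = n·Var(W_i) = 1590·140 = 222600.
Chebyshev: P(|S − 1590·22| ≥ 2784) ≤ Var(S)/2784² = 222600/7750656 = 0.0287.

0.0287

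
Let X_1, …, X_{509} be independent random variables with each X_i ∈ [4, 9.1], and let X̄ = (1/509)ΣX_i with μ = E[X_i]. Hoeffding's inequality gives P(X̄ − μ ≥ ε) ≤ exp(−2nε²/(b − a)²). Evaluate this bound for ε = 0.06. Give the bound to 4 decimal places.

Exponent: 2nε²/(b − a)² = 2·509·0.06² / 5.1² = 0.14090.
Bound = exp(−0.14090) = 0.86858.

0.8686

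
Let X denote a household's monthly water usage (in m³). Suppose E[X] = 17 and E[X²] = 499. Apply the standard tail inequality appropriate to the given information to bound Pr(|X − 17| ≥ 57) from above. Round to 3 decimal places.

The first two moments determine the variance, so Chebyshev's inequality is the sharpest standard bound available.
Var(X) = E[X²] − (E[X])² = 499 − 289 = 210.
Chebyshev's inequality: Pr(|X − μ| ≥ t) ≤ Var(X)/t² = 210/3249 = 0.0646.

0.065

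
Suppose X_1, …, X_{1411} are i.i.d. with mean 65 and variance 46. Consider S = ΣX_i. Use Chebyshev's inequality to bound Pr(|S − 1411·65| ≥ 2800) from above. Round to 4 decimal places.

0.0083

Var(S) = n·Var(X_i) = 1411·46 = 64906.
Chebyshev: Pr(|S − 1411·65| ≥ 2800) ≤ Var(S)/2800² = 64906/7840000 = 0.0083.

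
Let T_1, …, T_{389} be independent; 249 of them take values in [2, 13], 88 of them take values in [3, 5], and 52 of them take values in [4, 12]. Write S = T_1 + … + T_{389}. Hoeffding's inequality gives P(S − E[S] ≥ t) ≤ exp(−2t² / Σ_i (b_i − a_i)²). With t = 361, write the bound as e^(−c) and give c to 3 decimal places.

7.709

Σ(b_i − a_i)² = 249·11² + 88·2² + 52·8² = 33809.
c = 2t² / 33809 = 2·361² / 33809 = 7.7092.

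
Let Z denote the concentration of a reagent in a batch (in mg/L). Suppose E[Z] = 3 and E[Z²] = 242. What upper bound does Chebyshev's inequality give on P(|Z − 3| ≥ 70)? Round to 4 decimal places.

Var(Z) = E[Z²] − (E[Z])² = 242 − 9 = 233.
Chebyshev's inequality: P(|Z − μ| ≥ t) ≤ Var(Z)/t² = 233/4900 = 0.0476.

0.0476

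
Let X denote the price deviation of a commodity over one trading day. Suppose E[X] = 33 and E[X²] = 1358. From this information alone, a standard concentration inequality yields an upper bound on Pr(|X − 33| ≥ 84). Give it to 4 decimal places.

0.0381

The first two moments determine the variance, so Chebyshev's inequality is the sharpest standard bound available.
Var(X) = E[X²] − (E[X])² = 1358 − 1089 = 269.
Chebyshev's inequality: Pr(|X − μ| ≥ t) ≤ Var(X)/t² = 269/7056 = 0.0381.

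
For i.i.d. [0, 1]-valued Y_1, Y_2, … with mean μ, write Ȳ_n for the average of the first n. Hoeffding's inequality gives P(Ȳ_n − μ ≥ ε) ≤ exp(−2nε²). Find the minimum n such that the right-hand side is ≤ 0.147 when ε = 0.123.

64

Require exp(−2nε²) ≤ 0.147, i.e. 2nε² ≥ ln(1/0.147) = 1.917323.
So n ≥ 1.917323 / (2·0.123²) = 63.366.
The smallest integer n is 64.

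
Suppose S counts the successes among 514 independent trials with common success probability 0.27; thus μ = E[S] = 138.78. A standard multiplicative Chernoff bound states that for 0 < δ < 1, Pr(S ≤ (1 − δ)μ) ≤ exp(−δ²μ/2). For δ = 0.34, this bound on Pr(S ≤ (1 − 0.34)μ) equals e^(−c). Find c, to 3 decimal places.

c = δ²μ/2 = 0.34²·138.78/2 = 8.0215.

8.021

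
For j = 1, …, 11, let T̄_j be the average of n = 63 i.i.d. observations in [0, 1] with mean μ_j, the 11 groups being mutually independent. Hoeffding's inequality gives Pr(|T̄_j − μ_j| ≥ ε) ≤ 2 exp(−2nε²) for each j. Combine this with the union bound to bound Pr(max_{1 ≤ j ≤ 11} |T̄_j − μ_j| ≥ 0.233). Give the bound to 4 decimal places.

0.0235

Per-experiment Hoeffding bound: 2·exp(−2·63·0.233²) = 2·exp(−6.84041) = 0.0021393.
Union bound over 11 events: 11·0.0021393 = 0.02353.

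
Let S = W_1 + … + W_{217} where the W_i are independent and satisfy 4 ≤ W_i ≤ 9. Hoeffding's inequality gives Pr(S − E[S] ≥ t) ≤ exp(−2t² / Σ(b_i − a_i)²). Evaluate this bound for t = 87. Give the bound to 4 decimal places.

Σ(b_i − a_i)² = 217·(5)² = 5425.
Exponent = 2·87²/5425 = 2.7904.
Bound = exp(−2.7904) = 0.06140.

0.0614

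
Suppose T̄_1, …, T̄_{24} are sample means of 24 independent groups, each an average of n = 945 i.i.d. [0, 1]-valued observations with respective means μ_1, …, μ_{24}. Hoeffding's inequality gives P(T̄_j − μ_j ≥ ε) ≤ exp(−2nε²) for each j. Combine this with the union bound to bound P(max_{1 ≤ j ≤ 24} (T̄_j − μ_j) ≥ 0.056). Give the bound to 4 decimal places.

Per-experiment Hoeffding bound: exp(−2·945·0.056²) = exp(−5.92704) = 0.0026664.
Union bound over 24 events: 24·0.0026664 = 0.06399.

0.0640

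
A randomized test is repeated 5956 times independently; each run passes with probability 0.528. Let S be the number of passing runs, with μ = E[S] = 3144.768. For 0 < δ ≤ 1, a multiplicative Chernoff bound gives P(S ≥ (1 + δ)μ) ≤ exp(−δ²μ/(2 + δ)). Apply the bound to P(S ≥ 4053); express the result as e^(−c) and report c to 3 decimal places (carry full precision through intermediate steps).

Write 4053 = (1 + δ)μ, so δ = 4053/3144.768 − 1 = 0.2888073…
Then the exponent is δ²μ/(2 + δ) = (4053 − μ)² / (μ·(2 + δ)) = 114.602939.

114.603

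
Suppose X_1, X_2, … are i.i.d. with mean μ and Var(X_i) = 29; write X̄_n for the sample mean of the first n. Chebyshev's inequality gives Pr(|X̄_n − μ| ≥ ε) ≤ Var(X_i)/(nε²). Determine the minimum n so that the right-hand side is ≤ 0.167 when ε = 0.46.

Require 29/(n·0.46²) ≤ 0.167, i.e. n ≥ 29/(0.167·0.46²) = 820.665.
The smallest integer n is 821.

821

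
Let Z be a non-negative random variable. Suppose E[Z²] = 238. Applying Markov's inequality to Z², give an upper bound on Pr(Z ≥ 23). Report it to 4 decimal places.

Since Z ≥ 0, the event {Z ≥ 23} is the same as {Z² ≥ 529}.
Markov's inequality applied to Z² gives Pr(Z² ≥ 529) ≤ E[Z²]/529 = 238/529 = 0.4499.

0.4499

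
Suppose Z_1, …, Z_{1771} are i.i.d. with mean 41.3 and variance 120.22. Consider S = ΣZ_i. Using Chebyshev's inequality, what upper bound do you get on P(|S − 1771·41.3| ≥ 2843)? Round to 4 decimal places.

Var(S) = n·Var(Z_i) = 1771·120.22 = 212909.62.
Chebyshev: P(|S − 1771·41.3| ≥ 2843) ≤ Var(S)/2843² = 212909.62/8082649 = 0.0263.

0.0263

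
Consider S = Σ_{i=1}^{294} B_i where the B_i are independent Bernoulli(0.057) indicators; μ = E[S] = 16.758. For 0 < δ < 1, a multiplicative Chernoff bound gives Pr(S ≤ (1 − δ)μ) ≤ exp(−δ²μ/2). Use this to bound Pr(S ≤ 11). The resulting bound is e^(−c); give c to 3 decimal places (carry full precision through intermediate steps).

Write 11 = (1 − δ)μ, so δ = 1 − 11/16.758 = 0.3435971…
Then the exponent is δ²μ/2 = (μ − 11)²/(2μ) = 0.989216.

0.989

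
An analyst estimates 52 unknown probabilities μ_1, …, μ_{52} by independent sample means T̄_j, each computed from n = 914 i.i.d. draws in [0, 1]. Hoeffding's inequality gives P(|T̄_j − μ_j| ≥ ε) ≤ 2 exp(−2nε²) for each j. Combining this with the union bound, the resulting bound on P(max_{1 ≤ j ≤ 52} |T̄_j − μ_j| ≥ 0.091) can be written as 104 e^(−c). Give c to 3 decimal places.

Union bound over the 52 events: P(max_{1 ≤ j ≤ 52} |T̄_j − μ_j| ≥ 0.091) ≤ 52·2·exp(−2nε²) = 104 exp(−2·914·0.091²).
So c = 2·914·0.091² = 15.1377.

15.138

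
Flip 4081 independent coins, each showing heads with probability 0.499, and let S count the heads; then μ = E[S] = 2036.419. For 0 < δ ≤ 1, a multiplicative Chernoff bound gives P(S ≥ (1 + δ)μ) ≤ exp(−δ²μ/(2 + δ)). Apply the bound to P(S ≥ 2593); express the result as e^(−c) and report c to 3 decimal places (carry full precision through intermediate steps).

66.916

Write 2593 = (1 + δ)μ, so δ = 2593/2036.419 − 1 = 0.2733136…
Then the exponent is δ²μ/(2 + δ) = (2593 − μ)² / (μ·(2 + δ)) = 66.916045.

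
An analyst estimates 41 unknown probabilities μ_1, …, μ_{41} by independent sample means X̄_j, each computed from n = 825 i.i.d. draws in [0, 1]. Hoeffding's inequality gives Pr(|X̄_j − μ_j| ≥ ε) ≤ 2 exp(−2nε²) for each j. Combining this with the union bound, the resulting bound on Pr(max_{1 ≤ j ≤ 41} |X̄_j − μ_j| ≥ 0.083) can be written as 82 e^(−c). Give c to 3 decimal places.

Union bound over the 41 events: Pr(max_{1 ≤ j ≤ 41} |X̄_j − μ_j| ≥ 0.083) ≤ 41·2·exp(−2nε²) = 82 exp(−2·825·0.083²).
So c = 2·825·0.083² = 11.3668.

11.367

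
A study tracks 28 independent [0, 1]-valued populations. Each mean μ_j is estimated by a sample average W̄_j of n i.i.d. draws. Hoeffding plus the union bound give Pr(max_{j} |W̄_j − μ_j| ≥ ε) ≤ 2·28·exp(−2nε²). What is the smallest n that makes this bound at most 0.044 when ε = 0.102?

344

Need 2·28·exp(−2nε²) ≤ 0.044, i.e. exp(−2nε²) ≤ 0.044/56.
So 2nε² ≥ ln(56/0.044) = 7.148917.
Hence n ≥ 7.148917/(2·0.102²) = 343.566.
The smallest integer n is 344.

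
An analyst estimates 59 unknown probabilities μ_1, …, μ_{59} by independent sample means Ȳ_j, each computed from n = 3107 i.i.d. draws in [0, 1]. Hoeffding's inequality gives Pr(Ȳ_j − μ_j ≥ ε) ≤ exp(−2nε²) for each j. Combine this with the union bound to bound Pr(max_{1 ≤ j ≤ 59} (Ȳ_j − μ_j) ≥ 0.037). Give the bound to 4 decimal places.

0.0119

Per-experiment Hoeffding bound: exp(−2·3107·0.037²) = exp(−8.50697) = 0.00020206.
Union bound over 59 events: 59·0.00020206 = 0.01192.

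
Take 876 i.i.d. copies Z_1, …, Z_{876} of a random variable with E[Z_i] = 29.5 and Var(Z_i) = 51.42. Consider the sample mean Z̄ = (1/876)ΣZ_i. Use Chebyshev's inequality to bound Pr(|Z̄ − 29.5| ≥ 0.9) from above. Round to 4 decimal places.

Var(Z̄) = Var(Z_i)/n = 51.42/876 = 0.058699.
Chebyshev: Pr(|Z̄ − 29.5| ≥ 0.9) ≤ Var(Z̄)/(0.9)² = 51.42/(876·0.9²) = 0.0725.

0.0725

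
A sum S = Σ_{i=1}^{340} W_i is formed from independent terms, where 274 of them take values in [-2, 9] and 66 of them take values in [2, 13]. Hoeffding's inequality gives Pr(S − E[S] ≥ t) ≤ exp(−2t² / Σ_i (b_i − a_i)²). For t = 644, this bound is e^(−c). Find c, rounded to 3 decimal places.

20.162

Σ(b_i − a_i)² = 274·11² + 66·11² = 41140.
c = 2t² / 41140 = 2·644² / 41140 = 20.1622.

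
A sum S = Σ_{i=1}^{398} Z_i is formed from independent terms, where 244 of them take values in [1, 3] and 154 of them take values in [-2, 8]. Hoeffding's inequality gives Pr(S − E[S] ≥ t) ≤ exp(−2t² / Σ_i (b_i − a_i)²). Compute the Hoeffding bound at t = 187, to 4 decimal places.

Σ(b_i − a_i)² = 244·2² + 154·10² = 16376.
Exponent = 2·187² / 16376 = 4.27076.
Bound = exp(−4.27076) = 0.01397.

0.0140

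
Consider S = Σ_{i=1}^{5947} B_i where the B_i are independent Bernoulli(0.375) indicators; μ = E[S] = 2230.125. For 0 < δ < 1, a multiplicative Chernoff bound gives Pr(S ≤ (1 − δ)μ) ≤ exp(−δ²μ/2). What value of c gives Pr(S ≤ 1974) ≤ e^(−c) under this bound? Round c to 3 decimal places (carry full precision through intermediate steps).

Write 1974 = (1 − δ)μ, so δ = 1 − 1974/2230.125 = 0.1148478…
Then the exponent is δ²μ/2 = (μ − 1974)²/(2μ) = 14.707699.

14.708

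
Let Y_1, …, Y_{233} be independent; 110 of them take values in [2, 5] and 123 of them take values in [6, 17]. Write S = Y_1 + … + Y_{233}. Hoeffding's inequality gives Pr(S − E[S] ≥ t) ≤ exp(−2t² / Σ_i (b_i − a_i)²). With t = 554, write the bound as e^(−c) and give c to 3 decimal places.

38.671

Σ(b_i − a_i)² = 110·3² + 123·11² = 15873.
c = 2t² / 15873 = 2·554² / 15873 = 38.6715.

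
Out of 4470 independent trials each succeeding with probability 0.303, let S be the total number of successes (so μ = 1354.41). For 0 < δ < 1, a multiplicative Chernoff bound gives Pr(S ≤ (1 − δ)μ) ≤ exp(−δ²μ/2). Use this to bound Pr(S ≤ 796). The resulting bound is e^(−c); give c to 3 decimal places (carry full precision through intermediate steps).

115.113

Write 796 = (1 − δ)μ, so δ = 1 − 796/1354.41 = 0.4122902…
Then the exponent is δ²μ/2 = (μ − 796)²/(2μ) = 115.113492.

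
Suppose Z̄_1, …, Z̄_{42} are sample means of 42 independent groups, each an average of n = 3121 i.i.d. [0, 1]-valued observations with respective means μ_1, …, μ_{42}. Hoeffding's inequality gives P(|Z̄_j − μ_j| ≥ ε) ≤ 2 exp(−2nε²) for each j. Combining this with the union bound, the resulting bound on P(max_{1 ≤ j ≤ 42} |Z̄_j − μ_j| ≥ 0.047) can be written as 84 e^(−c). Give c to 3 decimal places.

Union bound over the 42 events: P(max_{1 ≤ j ≤ 42} |Z̄_j − μ_j| ≥ 0.047) ≤ 42·2·exp(−2nε²) = 84 exp(−2·3121·0.047²).
So c = 2·3121·0.047² = 13.7886.

13.789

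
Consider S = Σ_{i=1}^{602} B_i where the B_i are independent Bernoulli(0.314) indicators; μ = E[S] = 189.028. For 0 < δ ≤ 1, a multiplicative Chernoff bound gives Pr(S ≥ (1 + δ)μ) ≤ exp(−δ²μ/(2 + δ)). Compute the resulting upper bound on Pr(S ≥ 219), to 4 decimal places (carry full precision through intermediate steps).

Write 219 = (1 + δ)μ, so δ = 219/189.028 − 1 = 0.1585585…
Then the exponent is δ²μ/(2 + δ) = (219 − μ)² / (μ·(2 + δ)) = 2.201616.
Bound = exp(−2.201616) = 0.11062.

0.1106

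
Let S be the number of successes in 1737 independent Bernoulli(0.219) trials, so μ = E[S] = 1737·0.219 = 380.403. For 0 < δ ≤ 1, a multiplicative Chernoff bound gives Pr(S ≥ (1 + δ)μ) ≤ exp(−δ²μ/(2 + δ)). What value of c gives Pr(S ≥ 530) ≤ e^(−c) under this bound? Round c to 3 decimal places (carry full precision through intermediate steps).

24.582

Write 530 = (1 + δ)μ, so δ = 530/380.403 − 1 = 0.3932593…
Then the exponent is δ²μ/(2 + δ) = (530 − μ)² / (μ·(2 + δ)) = 24.581710.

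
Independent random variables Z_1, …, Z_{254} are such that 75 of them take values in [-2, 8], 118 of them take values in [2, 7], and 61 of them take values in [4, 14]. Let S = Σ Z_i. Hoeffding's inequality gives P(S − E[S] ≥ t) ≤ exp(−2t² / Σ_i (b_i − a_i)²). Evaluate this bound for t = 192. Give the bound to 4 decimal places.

0.0116

Σ(b_i − a_i)² = 75·10² + 118·5² + 61·10² = 16550.
Exponent = 2·192² / 16550 = 4.45486.
Bound = exp(−4.45486) = 0.01162.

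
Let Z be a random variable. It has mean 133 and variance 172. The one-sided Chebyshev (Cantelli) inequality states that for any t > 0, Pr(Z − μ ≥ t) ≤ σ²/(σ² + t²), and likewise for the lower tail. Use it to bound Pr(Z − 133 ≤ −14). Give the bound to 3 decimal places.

0.467

Here σ² = 172 and t = 14, so σ² + t² = 368.
Cantelli's bound: 172/368 = 0.4674.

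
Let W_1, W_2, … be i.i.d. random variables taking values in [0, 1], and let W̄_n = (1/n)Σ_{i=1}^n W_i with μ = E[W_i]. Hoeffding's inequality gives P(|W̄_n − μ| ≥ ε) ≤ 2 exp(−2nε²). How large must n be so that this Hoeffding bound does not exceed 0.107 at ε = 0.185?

Require 2·exp(−2nε²) ≤ 0.107, i.e. 2nε² ≥ ln(2/0.107) = 2.928074.
So n ≥ 2.928074 / (2·0.185²) = 42.777.
The smallest integer n is 43.

43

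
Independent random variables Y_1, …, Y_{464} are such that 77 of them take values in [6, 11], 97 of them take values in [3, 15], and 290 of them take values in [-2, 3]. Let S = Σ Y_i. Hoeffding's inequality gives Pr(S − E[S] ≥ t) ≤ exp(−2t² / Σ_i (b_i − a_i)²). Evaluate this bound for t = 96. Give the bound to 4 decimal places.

Σ(b_i − a_i)² = 77·5² + 97·12² + 290·5² = 23143.
Exponent = 2·96² / 23143 = 0.79644.
Bound = exp(−0.79644) = 0.45093.

0.4509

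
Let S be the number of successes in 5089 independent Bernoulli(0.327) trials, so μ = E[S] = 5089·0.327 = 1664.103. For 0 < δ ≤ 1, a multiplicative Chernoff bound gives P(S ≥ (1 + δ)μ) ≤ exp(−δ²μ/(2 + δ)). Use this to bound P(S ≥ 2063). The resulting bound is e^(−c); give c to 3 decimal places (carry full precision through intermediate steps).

42.692

Write 2063 = (1 + δ)μ, so δ = 2063/1664.103 − 1 = 0.2397069…
Then the exponent is δ²μ/(2 + δ) = (2063 − μ)² / (μ·(2 + δ)) = 42.692358.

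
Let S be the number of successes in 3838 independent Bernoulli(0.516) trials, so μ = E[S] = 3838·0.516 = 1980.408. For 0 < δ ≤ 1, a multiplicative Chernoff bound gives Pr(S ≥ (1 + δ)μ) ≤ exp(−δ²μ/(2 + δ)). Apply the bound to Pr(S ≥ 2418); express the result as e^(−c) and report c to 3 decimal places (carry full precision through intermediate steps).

43.535

Write 2418 = (1 + δ)μ, so δ = 2418/1980.408 − 1 = 0.2209605…
Then the exponent is δ²μ/(2 + δ) = (2418 − μ)² / (μ·(2 + δ)) = 43.535470.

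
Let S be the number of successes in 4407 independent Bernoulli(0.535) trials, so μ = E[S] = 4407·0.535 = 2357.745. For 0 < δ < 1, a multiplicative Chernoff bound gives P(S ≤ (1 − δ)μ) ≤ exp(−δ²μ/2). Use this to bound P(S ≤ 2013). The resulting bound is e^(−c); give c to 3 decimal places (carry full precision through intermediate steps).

25.204

Write 2013 = (1 − δ)μ, so δ = 1 − 2013/2357.745 = 0.1462181…
Then the exponent is δ²μ/2 = (μ − 2013)²/(2μ) = 25.203980.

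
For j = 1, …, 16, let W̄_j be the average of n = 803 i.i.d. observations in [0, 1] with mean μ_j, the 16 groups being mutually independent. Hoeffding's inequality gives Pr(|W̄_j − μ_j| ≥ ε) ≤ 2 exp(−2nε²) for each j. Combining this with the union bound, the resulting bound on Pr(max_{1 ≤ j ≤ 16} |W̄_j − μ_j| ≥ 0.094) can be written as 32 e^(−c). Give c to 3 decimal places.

Union bound over the 16 events: Pr(max_{1 ≤ j ≤ 16} |W̄_j − μ_j| ≥ 0.094) ≤ 16·2·exp(−2nε²) = 32 exp(−2·803·0.094²).
So c = 2·803·0.094² = 14.1906.

14.191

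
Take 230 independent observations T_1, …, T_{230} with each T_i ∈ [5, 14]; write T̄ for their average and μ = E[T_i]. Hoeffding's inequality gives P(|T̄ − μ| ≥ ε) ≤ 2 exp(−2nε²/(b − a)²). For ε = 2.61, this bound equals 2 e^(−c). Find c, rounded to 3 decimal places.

38.686

c = 2nε²/(b − a)² = 2·230·2.61² / 9² = 38.6860.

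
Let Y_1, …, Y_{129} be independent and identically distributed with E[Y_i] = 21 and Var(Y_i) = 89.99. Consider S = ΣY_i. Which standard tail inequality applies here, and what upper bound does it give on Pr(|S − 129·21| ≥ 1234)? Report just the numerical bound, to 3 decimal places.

With mean and variance of each term known, Chebyshev's inequality bounds the deviation of the sum (or sample mean).
Var(S) = n·Var(Y_i) = 129·89.99 = 11608.71.
Chebyshev: Pr(|S − 129·21| ≥ 1234) ≤ Var(S)/1234² = 11608.71/1522756 = 0.0076.

0.008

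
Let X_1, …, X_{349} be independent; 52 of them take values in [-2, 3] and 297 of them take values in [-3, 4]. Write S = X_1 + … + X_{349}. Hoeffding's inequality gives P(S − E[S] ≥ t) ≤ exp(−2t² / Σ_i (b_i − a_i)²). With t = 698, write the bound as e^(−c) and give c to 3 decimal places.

61.465

Σ(b_i − a_i)² = 52·5² + 297·7² = 15853.
c = 2t² / 15853 = 2·698² / 15853 = 61.4652.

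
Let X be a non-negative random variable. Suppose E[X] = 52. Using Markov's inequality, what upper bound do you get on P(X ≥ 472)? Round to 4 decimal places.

0.1102

Markov's inequality: for a non-negative random variable, P(X ≥ a) ≤ E[X]/a.
Here E[X] = 52 and a = 472, so the bound is 52/472 = 0.1102.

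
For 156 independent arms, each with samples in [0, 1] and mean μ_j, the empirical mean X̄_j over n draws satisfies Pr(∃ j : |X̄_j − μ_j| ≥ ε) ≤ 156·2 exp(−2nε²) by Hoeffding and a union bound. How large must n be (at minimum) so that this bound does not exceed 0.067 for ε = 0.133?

239

Need 2·156·exp(−2nε²) ≤ 0.067, i.e. exp(−2nε²) ≤ 0.067/312.
So 2nε² ≥ ln(312/0.067) = 8.446066.
Hence n ≥ 8.446066/(2·0.133²) = 238.738.
The smallest integer n is 239.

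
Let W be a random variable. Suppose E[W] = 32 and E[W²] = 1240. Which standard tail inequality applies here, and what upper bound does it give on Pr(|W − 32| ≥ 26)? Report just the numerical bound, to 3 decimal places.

0.320

The first two moments determine the variance, so Chebyshev's inequality is the sharpest standard bound available.
Var(W) = E[W²] − (E[W])² = 1240 − 1024 = 216.
Chebyshev's inequality: Pr(|W − μ| ≥ t) ≤ Var(W)/t² = 216/676 = 0.3195.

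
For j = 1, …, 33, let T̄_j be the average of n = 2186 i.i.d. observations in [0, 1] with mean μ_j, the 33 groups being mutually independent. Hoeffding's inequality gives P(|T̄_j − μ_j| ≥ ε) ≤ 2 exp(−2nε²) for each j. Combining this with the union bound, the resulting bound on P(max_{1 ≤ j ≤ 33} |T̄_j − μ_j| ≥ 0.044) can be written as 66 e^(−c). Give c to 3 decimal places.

Union bound over the 33 events: P(max_{1 ≤ j ≤ 33} |T̄_j − μ_j| ≥ 0.044) ≤ 33·2·exp(−2nε²) = 66 exp(−2·2186·0.044²).
So c = 2·2186·0.044² = 8.4642.

8.464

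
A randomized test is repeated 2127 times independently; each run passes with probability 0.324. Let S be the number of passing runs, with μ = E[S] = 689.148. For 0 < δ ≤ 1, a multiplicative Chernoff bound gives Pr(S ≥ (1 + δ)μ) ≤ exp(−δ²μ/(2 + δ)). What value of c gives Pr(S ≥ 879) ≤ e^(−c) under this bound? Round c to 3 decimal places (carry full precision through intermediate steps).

Write 879 = (1 + δ)μ, so δ = 879/689.148 − 1 = 0.275488…
Then the exponent is δ²μ/(2 + δ) = (879 − μ)² / (μ·(2 + δ)) = 22.984936.

22.985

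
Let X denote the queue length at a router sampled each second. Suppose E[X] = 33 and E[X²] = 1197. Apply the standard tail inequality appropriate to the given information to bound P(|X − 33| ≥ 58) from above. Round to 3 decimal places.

0.032

The first two moments determine the variance, so Chebyshev's inequality is the sharpest standard bound available.
Var(X) = E[X²] − (E[X])² = 1197 − 1089 = 108.
Chebyshev's inequality: P(|X − μ| ≥ t) ≤ Var(X)/t² = 108/3364 = 0.0321.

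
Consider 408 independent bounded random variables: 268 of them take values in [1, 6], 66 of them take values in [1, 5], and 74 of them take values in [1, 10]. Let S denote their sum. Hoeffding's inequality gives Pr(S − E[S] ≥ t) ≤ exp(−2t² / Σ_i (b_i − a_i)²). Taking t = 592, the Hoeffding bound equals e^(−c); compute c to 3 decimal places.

Σ(b_i − a_i)² = 268·5² + 66·4² + 74·9² = 13750.
c = 2t² / 13750 = 2·592² / 13750 = 50.9766.

50.977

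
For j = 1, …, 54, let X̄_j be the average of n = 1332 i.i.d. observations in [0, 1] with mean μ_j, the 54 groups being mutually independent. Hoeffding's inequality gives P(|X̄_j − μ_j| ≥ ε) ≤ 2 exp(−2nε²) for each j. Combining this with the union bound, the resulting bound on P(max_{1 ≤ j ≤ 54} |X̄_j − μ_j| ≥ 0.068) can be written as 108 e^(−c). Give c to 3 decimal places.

12.318

Union bound over the 54 events: P(max_{1 ≤ j ≤ 54} |X̄_j − μ_j| ≥ 0.068) ≤ 54·2·exp(−2nε²) = 108 exp(−2·1332·0.068²).
So c = 2·1332·0.068² = 12.3183.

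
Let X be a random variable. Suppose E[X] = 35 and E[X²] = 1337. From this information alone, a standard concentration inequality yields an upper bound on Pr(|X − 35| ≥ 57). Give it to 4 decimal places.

The first two moments determine the variance, so Chebyshev's inequality is the sharpest standard bound available.
Var(X) = E[X²] − (E[X])² = 1337 − 1225 = 112.
Chebyshev's inequality: Pr(|X − μ| ≥ t) ≤ Var(X)/t² = 112/3249 = 0.0345.

0.0345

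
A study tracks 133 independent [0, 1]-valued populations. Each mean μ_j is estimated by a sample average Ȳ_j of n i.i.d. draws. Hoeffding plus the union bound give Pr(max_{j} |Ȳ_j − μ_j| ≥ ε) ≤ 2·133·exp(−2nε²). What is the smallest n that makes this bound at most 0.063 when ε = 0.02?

Need 2·133·exp(−2nε²) ≤ 0.063, i.e. exp(−2nε²) ≤ 0.063/266.
So 2nε² ≥ ln(266/0.063) = 8.348117.
Hence n ≥ 8.348117/(2·0.02²) = 10435.146.
The smallest integer n is 10436.

10436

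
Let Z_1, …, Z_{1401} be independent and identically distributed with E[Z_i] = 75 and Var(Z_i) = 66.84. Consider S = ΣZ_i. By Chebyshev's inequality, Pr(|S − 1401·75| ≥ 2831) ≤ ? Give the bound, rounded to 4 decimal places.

0.0117

Var(S) = n·Var(Z_i) = 1401·66.84 = 93642.84.
Chebyshev: Pr(|S − 1401·75| ≥ 2831) ≤ Var(S)/2831² = 93642.84/8014561 = 0.0117.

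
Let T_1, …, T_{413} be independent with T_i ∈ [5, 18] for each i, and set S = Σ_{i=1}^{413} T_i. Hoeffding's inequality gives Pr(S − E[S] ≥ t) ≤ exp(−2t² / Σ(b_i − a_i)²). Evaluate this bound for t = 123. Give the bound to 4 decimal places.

Σ(b_i − a_i)² = 413·(13)² = 69797.
Exponent = 2·123²/69797 = 0.4335.
Bound = exp(−0.4335) = 0.64823.

0.6482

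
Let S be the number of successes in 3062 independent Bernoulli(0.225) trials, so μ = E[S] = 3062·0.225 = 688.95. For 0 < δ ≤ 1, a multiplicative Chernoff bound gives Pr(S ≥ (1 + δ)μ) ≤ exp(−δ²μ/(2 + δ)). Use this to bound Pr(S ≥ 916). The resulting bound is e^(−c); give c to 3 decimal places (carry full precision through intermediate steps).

Write 916 = (1 + δ)μ, so δ = 916/688.95 − 1 = 0.3295595…
Then the exponent is δ²μ/(2 + δ) = (916 − μ)² / (μ·(2 + δ)) = 32.120441.

32.120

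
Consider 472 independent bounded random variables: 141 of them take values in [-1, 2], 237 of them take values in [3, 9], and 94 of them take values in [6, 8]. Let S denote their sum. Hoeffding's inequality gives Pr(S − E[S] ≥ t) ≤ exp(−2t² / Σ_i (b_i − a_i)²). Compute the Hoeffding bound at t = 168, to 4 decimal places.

0.0039

Σ(b_i − a_i)² = 141·3² + 237·6² + 94·2² = 10177.
Exponent = 2·168² / 10177 = 5.54662.
Bound = exp(−5.54662) = 0.00390.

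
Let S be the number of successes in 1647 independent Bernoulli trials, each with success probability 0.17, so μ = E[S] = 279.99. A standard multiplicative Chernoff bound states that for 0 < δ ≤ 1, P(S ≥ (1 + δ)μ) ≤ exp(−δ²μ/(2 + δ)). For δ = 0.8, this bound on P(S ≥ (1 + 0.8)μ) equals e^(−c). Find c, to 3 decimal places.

63.998

c = δ²μ/(2 + δ) = 0.8²·279.99/(2 + 0.8) = 63.9977.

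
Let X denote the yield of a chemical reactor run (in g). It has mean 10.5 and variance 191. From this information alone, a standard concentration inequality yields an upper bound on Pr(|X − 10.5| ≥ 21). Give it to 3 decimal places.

0.433

Mean and variance are known, so Chebyshev's inequality applies.
Chebyshev: Pr(|X − μ| ≥ t) ≤ Var(X)/t².
Bound = 191 / 441 = 0.4331.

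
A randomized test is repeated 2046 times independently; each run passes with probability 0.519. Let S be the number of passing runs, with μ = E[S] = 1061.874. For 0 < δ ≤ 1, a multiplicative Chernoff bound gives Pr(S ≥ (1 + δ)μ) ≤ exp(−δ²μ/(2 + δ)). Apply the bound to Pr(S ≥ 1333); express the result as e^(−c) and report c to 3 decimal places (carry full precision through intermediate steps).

Write 1333 = (1 + δ)μ, so δ = 1333/1061.874 − 1 = 0.2553278…
Then the exponent is δ²μ/(2 + δ) = (1333 − μ)² / (μ·(2 + δ)) = 30.694436.

30.694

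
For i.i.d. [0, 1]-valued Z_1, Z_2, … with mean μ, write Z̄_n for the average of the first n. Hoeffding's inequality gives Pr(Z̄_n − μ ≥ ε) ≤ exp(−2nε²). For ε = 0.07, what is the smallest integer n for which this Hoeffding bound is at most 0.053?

300

Require exp(−2nε²) ≤ 0.053, i.e. 2nε² ≥ ln(1/0.053) = 2.937463.
So n ≥ 2.937463 / (2·0.07²) = 299.741.
The smallest integer n is 300.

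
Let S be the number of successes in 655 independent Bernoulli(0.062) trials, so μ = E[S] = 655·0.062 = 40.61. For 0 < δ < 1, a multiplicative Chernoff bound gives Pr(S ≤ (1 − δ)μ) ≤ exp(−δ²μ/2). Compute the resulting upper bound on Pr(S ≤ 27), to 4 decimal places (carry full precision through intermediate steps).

Write 27 = (1 − δ)μ, so δ = 1 − 27/40.61 = 0.3351391…
Then the exponent is δ²μ/2 = (μ − 27)²/(2μ) = 2.280622.
Bound = exp(−2.280622) = 0.10222.

0.1022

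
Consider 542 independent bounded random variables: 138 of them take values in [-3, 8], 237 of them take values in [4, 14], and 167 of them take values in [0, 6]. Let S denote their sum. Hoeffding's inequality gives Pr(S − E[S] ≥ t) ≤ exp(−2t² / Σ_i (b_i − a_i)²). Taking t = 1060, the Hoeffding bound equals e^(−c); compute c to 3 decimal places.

48.421

Σ(b_i − a_i)² = 138·11² + 237·10² + 167·6² = 46410.
c = 2t² / 46410 = 2·1060² / 46410 = 48.4206.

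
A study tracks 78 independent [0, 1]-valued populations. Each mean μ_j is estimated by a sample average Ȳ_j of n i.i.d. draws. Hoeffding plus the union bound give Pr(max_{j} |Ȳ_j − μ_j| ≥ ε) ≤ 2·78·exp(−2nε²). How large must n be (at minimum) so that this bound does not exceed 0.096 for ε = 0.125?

237

Need 2·78·exp(−2nε²) ≤ 0.096, i.e. exp(−2nε²) ≤ 0.096/156.
So 2nε² ≥ ln(156/0.096) = 7.393263.
Hence n ≥ 7.393263/(2·0.125²) = 236.584.
The smallest integer n is 237.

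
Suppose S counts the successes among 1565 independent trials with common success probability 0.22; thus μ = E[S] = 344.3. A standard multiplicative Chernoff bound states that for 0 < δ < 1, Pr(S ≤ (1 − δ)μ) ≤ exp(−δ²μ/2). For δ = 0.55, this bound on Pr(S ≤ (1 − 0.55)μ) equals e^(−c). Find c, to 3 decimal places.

52.075

c = δ²μ/2 = 0.55²·344.3/2 = 52.0754.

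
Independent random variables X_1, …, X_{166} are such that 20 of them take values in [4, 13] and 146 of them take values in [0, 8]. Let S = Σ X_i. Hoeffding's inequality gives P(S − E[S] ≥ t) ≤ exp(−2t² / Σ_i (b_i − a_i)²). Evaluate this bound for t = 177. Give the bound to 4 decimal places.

Σ(b_i − a_i)² = 20·9² + 146·8² = 10964.
Exponent = 2·177² / 10964 = 5.71489.
Bound = exp(−5.71489) = 0.00330.

0.0033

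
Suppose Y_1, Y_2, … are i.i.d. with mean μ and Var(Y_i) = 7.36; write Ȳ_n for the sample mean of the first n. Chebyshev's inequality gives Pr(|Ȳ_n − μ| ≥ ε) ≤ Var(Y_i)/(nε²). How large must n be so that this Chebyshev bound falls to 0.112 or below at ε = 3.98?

Require 7.36/(n·3.98²) ≤ 0.112, i.e. n ≥ 7.36/(0.112·3.98²) = 4.149.
The smallest integer n is 5.

5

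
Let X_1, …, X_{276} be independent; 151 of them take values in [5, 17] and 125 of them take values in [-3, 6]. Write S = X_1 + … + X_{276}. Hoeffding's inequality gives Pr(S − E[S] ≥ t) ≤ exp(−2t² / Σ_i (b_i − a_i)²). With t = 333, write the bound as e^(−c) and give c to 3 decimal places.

Σ(b_i − a_i)² = 151·12² + 125·9² = 31869.
c = 2t² / 31869 = 2·333² / 31869 = 6.9591.

6.959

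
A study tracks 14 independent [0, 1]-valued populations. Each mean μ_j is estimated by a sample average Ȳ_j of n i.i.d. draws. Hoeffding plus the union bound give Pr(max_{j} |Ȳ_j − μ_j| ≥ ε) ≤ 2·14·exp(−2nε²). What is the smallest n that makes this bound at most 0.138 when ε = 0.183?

Need 2·14·exp(−2nε²) ≤ 0.138, i.e. exp(−2nε²) ≤ 0.138/28.
So 2nε² ≥ ln(28/0.138) = 5.312706.
Hence n ≥ 5.312706/(2·0.183²) = 79.320.
The smallest integer n is 80.

80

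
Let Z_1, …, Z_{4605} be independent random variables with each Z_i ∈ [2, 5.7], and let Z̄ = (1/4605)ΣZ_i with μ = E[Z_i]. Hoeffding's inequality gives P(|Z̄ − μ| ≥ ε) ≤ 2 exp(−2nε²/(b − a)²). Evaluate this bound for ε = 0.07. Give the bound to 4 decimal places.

0.0740

Exponent: 2nε²/(b − a)² = 2·4605·0.07² / 3.7² = 3.29649.
Bound = 2·exp(−3.29649) = 0.07403.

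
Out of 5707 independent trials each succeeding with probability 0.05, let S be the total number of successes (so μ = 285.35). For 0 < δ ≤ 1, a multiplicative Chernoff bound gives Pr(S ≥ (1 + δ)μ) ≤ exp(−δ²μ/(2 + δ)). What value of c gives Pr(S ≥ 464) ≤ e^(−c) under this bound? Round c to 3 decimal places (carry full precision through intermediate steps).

42.591

Write 464 = (1 + δ)μ, so δ = 464/285.35 − 1 = 0.6260732…
Then the exponent is δ²μ/(2 + δ) = (464 − μ)² / (μ·(2 + δ)) = 42.591342.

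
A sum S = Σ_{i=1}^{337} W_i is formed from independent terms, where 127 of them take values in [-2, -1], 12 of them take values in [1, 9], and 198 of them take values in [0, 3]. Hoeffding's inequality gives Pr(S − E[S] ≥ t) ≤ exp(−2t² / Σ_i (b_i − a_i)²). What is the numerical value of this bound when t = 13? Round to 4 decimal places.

Σ(b_i − a_i)² = 127·1² + 12·8² + 198·3² = 2677.
Exponent = 2·13² / 2677 = 0.12626.
Bound = exp(−0.12626) = 0.88139.

0.8814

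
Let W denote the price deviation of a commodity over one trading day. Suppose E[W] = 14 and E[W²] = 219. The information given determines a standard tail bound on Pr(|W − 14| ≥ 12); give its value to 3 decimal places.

The first two moments determine the variance, so Chebyshev's inequality is the sharpest standard bound available.
Var(W) = E[W²] − (E[W])² = 219 − 196 = 23.
Chebyshev's inequality: Pr(|W − μ| ≥ t) ≤ Var(W)/t² = 23/144 = 0.1597.

0.160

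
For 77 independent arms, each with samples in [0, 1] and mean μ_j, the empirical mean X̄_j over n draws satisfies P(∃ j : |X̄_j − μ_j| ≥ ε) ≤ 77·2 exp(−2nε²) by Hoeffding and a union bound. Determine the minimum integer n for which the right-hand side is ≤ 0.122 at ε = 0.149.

161

Need 2·77·exp(−2nε²) ≤ 0.122, i.e. exp(−2nε²) ≤ 0.122/154.
So 2nε² ≥ ln(154/0.122) = 7.140687.
Hence n ≥ 7.140687/(2·0.149²) = 160.819.
The smallest integer n is 161.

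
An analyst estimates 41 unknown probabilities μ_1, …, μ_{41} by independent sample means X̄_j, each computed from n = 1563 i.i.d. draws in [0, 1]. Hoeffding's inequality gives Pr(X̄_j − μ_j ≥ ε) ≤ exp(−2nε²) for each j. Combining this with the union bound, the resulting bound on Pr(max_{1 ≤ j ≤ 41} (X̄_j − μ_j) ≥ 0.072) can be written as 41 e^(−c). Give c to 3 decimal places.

Union bound over the 41 events: Pr(max_{1 ≤ j ≤ 41} (X̄_j − μ_j) ≥ 0.072) ≤ 41·exp(−2nε²) = 41 exp(−2·1563·0.072²).
So c = 2·1563·0.072² = 16.2052.

16.205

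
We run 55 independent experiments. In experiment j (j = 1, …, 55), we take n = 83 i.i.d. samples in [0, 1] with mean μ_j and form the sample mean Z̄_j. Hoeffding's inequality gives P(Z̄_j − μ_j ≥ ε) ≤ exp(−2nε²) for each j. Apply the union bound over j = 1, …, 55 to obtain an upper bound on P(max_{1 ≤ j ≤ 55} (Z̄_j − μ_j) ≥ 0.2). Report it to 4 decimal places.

0.0719

Per-experiment Hoeffding bound: exp(−2·83·0.2²) = exp(−6.64000) = 0.001307.
Union bound over 55 events: 55·0.001307 = 0.07189.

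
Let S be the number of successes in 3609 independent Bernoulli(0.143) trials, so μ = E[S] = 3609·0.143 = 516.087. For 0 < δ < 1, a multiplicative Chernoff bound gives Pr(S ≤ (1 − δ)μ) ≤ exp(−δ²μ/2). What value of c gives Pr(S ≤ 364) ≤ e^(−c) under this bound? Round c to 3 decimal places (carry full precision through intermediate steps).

Write 364 = (1 − δ)μ, so δ = 1 − 364/516.087 = 0.2946926…
Then the exponent is δ²μ/2 = (μ − 364)²/(2μ) = 22.409454.

22.409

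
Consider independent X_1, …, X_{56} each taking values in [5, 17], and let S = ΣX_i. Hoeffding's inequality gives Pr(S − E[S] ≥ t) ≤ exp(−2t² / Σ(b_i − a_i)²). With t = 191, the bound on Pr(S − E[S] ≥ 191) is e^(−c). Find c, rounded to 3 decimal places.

Σ(b_i − a_i)² = 56·(12)² = 8064.
c = 2t²/8064 = 2·191²/8064 = 9.0479.

9.048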